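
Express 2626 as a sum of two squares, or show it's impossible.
5² + 51² (a=5, b=51)

Factorization: 2626 = 2 × 13 × 101
By Fermat: n is sum of two squares iff every prime p ≡ 3 (mod 4) appears to even power.
All primes ≡ 3 (mod 4) appear to even power.
Search a = 0, 1, 2, … for 2626 - a² a perfect square: first hit at a = 5: 2626 - 25 = 2601 = 51².
2626 = 5² + 51² = 25 + 2601 ✓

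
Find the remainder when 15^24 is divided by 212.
49

Repeated squaring. Binary of 24 = 11000.
15^1 ≡ 15 (mod 212); 15^2 ≡ 13 (mod 212); 15^4 ≡ 169 (mod 212); 15^8 ≡ 153 (mod 212); 15^16 ≡ 89 (mod 212)
15^24 = 15^8 × 15^16 ≡ 49 (mod 212)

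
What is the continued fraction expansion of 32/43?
[0; 1, 2, 1, 10]

Euclidean algorithm steps:
32 = 0 × 43 + 32
43 = 1 × 32 + 11
32 = 2 × 11 + 10
11 = 1 × 10 + 1
10 = 10 × 1 + 0
Continued fraction: [0; 1, 2, 1, 10]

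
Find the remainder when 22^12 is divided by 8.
0

Repeated squaring. Binary of 12 = 1100.
22^1 ≡ 6 (mod 8); 22^2 ≡ 4 (mod 8); 22^4 ≡ 0 (mod 8); 22^8 ≡ 0 (mod 8)
22^12 = 22^4 × 22^8 ≡ 0 (mod 8)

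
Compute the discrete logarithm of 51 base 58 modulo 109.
55

Baby-step giant-step with step n = ⌈√109⌉ = 11.
Baby steps 58^j mod 109 (j:value) for j=0..10: 0:1, 1:58, 2:94, 3:2, 4:7, 5:79, 6:4, 7:14, 8:49, 9:8, 10:28.
Giant-step multiplier: 58^(-11) ≡ 58^(108-11) = 58^97 ≡ 99 (mod 109).
Giant steps γ_i = 51·99^i mod 109: γ_0=51, γ_1=35, γ_2=86, γ_3=12, γ_4=98, γ_5=1 (in table at j=0).
x = i·n + j = 5·11 + 0 = 55.
Check: 58^55 ≡ 51 (mod 109).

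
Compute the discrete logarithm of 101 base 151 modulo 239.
196

Baby-step giant-step with step n = ⌈√239⌉ = 16.
Baby steps 151^j mod 239 (j:value) for j=0..15: 0:1, 1:151, 2:96, 3:156, 4:134, 5:158, 6:197, 7:111, 8:31, 9:140, 10:108, 11:56, 12:91, 13:118, 14:132, 15:95.
Giant-step multiplier: 151^(-16) ≡ 151^(238-16) = 151^222 ≡ 48 (mod 239).
Giant steps γ_i = 101·48^i mod 239: γ_0=101, γ_1=68, γ_2=157, γ_3=127, γ_4=121, γ_5=72, γ_6=110, γ_7=22, γ_8=100, γ_9=20, γ_10=4, γ_11=192, γ_12=134 (in table at j=4).
x = i·n + j = 12·16 + 4 = 196.
Check: 151^196 ≡ 101 (mod 239).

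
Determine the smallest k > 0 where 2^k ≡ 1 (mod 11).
10

11 is prime, so ord(2) divides φ(11) = 10.
Divisors of 10: 1, 2, 5, 10.
Repeated squaring: 2^1 ≡ 2, 2^2 ≡ 4, 2^4 ≡ 5, 2^8 ≡ 3 (mod 11).
Test 2^d mod 11 for each divisor d in increasing order:
2^1 ≡ 2
2^2 ≡ 4
2^5 = 2^4·2^1 ≡ 10
2^10 = 2^8·2^2 ≡ 1  ← first divisor giving 1
The order is 10.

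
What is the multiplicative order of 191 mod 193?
96

193 is prime, so ord(191) divides φ(193) = 192.
Divisors of 192: 1, 2, 3, 4, 6, 8, 12, 16, 24, 32, 48, 64, 96, 192.
Repeated squaring: 191^1 ≡ 191, 191^2 ≡ 4, 191^4 ≡ 16, 191^8 ≡ 63, 191^16 ≡ 109, 191^32 ≡ 108, 191^64 ≡ 84, 191^128 ≡ 108 (mod 193).
Test 191^d mod 193 for each divisor d in increasing order:
191^1 ≡ 191
191^2 ≡ 4
191^3 = 191^2·191^1 ≡ 185
191^4 ≡ 16
191^6 = 191^4·191^2 ≡ 64
191^8 ≡ 63
191^12 = 191^8·191^4 ≡ 43
191^16 ≡ 109
191^24 = 191^16·191^8 ≡ 112
191^32 ≡ 108
191^48 = 191^32·191^16 ≡ 192
191^64 ≡ 84
191^96 = 191^64·191^32 ≡ 1  ← first divisor giving 1
The order is 96.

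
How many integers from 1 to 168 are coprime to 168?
48

168 = 2^3 × 3 × 7
φ(n) = n × ∏(1 - 1/p) for each prime p dividing n
φ(168) = 168 × (1 - 1/2) × (1 - 1/3) × (1 - 1/7) = 48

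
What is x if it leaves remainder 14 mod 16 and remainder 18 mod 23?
110

Using Chinese Remainder Theorem:
M = 16 × 23 = 368
M1 = 23, M2 = 16
y1 = 23^(-1) mod 16 = 7
y2 = 16^(-1) mod 23 = 13
x = (14×23×7 + 18×16×13) mod 368 = 110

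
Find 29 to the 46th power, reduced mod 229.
45

Repeated squaring. Binary of 46 = 101110.
29^1 ≡ 29 (mod 229); 29^2 ≡ 154 (mod 229); 29^4 ≡ 129 (mod 229); 29^8 ≡ 153 (mod 229); 29^16 ≡ 51 (mod 229); 29^32 ≡ 82 (mod 229)
29^46 = 29^2 × 29^4 × 29^8 × 29^32 ≡ 45 (mod 229)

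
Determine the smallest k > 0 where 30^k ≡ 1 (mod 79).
78

79 is prime, so ord(30) divides φ(79) = 78.
Divisors of 78: 1, 2, 3, 6, 13, 26, 39, 78.
Repeated squaring: 30^1 ≡ 30, 30^2 ≡ 31, 30^4 ≡ 13, 30^8 ≡ 11, 30^16 ≡ 42, 30^32 ≡ 26, 30^64 ≡ 44 (mod 79).
Test 30^d mod 79 for each divisor d in increasing order:
30^1 ≡ 30
30^2 ≡ 31
30^3 = 30^2·30^1 ≡ 61
30^6 = 30^4·30^2 ≡ 8
30^13 = 30^8·30^4·30^1 ≡ 24
30^26 = 30^16·30^8·30^2 ≡ 23
30^39 = 30^32·30^4·30^2·30^1 ≡ 78
30^78 = 30^64·30^8·30^4·30^2 ≡ 1  ← first divisor giving 1
The order is 78.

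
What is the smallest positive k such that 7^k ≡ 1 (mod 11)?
10

11 is prime, so ord(7) divides φ(11) = 10.
Divisors of 10: 1, 2, 5, 10.
Repeated squaring: 7^1 ≡ 7, 7^2 ≡ 5, 7^4 ≡ 3, 7^8 ≡ 9 (mod 11).
Test 7^d mod 11 for each divisor d in increasing order:
7^1 ≡ 7
7^2 ≡ 5
7^5 = 7^4·7^1 ≡ 10
7^10 = 7^8·7^2 ≡ 1  ← first divisor giving 1
The order is 10.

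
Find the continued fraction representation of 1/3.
[0; 3]

Euclidean algorithm steps:
1 = 0 × 3 + 1
3 = 3 × 1 + 0
Continued fraction: [0; 3]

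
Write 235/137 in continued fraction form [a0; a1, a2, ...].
[1; 1, 2, 1, 1, 19]

Euclidean algorithm steps:
235 = 1 × 137 + 98
137 = 1 × 98 + 39
98 = 2 × 39 + 20
39 = 1 × 20 + 19
20 = 1 × 19 + 1
19 = 19 × 1 + 0
Continued fraction: [1; 1, 2, 1, 1, 19]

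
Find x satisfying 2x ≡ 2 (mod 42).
x ≡ 1 (mod 21)

gcd(2, 42) = 2, which divides 2, so solutions exist.
Divide through by 2: x ≡ 1 (mod 21).
The coefficient of x is now 1, so x ≡ 1 (mod 21).
Check: 2 × 1 = 2 ≡ 2 (mod 42).
x ≡ 1 (mod 21), giving 2 solutions mod 42.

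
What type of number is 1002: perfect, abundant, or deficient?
abundant

Proper divisors of 1002: sum = 1 + 2 + 3 + 6 + 167 + 334 + 501 = 1014
Since 1014 > 1002, 1002 is abundant.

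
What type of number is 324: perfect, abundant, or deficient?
abundant

Proper divisors of 324: sum = 1 + 2 + 3 + 4 + 6 + 9 + 12 + 18 + 27 + 36 + 54 + 81 + 108 + 162 = 523
Since 523 > 324, 324 is abundant.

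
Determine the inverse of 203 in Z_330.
317

gcd(203, 330) = 1, so the inverse exists.
Extended Euclidean algorithm on (330, 203):
330 = 1 × 203 + 127  ⟹  127 = (1)·330 + (-1)·203
203 = 1 × 127 + 76  ⟹  76 = (-1)·330 + (2)·203
127 = 1 × 76 + 51  ⟹  51 = (2)·330 + (-3)·203
76 = 1 × 51 + 25  ⟹  25 = (-3)·330 + (5)·203
51 = 2 × 25 + 1  ⟹  1 = (8)·330 + (-13)·203
So (-13)·203 ≡ 1 (mod 330), i.e. 203^(-1) ≡ -13 ≡ 317 (mod 330).
Check: 203 × 317 = 64351 ≡ 1 (mod 330)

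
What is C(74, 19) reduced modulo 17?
9

Using Lucas' theorem:
Write n=74 and k=19 in base 17:
n in base 17: [4, 6]
k in base 17: [1, 2]
C(74,19) mod 17 = ∏ C(n_i, k_i) mod 17
Digit binomials (mod 17): C(4,1) = 4; C(6,2) = 15
Product: 4 × 15 = 60 ≡ 9 (mod 17)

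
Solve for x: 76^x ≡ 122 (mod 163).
7

Baby-step giant-step with step n = ⌈√163⌉ = 13.
Baby steps 76^j mod 163 (j:value) for j=0..12: 0:1, 1:76, 2:71, 3:17, 4:151, 5:66, 6:126, 7:122, 8:144, 9:23, 10:118, 11:3, 12:65.
h = 122 is already in the table at j=7, so x = 7.
Check: 76^7 ≡ 122 (mod 163).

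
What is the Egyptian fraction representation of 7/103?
1/15 + 1/773 + 1/1194285

Greedy algorithm:
7/103: ceiling(103/7) = 15, use 1/15
2/1545: ceiling(1545/2) = 773, use 1/773
1/1194285: ceiling(1194285/1) = 1194285, use 1/1194285
Result: 7/103 = 1/15 + 1/773 + 1/1194285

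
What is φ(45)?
24

45 = 3^2 × 5
φ(n) = n × ∏(1 - 1/p) for each prime p dividing n
φ(45) = 45 × (1 - 1/3) × (1 - 1/5) = 24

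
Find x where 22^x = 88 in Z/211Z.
135

Baby-step giant-step with step n = ⌈√211⌉ = 15.
Baby steps 22^j mod 211 (j:value) for j=0..14: 0:1, 1:22, 2:62, 3:98, 4:46, 5:168, 6:109, 7:77, 8:6, 9:132, 10:161, 11:166, 12:65, 13:164, 14:21.
Giant-step multiplier: 22^(-15) ≡ 22^(210-15) = 22^195 ≡ 153 (mod 211).
Giant steps γ_i = 88·153^i mod 211: γ_0=88, γ_1=171, γ_2=210, γ_3=58, γ_4=12, γ_5=148, γ_6=67, γ_7=123, γ_8=40, γ_9=1 (in table at j=0).
x = i·n + j = 9·15 + 0 = 135.
Check: 22^135 ≡ 88 (mod 211).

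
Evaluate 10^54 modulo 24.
16

Repeated squaring. Binary of 54 = 110110.
10^1 ≡ 10 (mod 24); 10^2 ≡ 4 (mod 24); 10^4 ≡ 16 (mod 24); 10^8 ≡ 16 (mod 24); 10^16 ≡ 16 (mod 24); 10^32 ≡ 16 (mod 24)
10^54 = 10^2 × 10^4 × 10^16 × 10^32 ≡ 16 (mod 24)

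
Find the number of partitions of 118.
1482074143

p(n) counts ways to write n as a sum of positive integers (order ignored).
Euler's pentagonal recurrence: p(k) = p(k-1) + p(k-2) - p(k-5) - p(k-7) + p(k-12) + p(k-15) - ... (offsets j(3j∓1)/2, signs ++--, p(0)=1, p(<0)=0).
DP table for k = 0..117: p(0)=1, p(1)=1, p(2)=2, p(3)=3, p(4)=5, p(5)=7, p(6)=11, p(7)=15, p(8)=22, p(9)=30, p(10)=42, p(11)=56, p(12)=77, p(13)=101, p(14)=135, p(15)=176, p(16)=231, p(17)=297, p(18)=385, p(19)=490, p(20)=627, p(21)=792, p(22)=1002, p(23)=1255, p(24)=1575, p(25)=1958, p(26)=2436, p(27)=3010, p(28)=3718, p(29)=4565, p(30)=5604, p(31)=6842, p(32)=8349, p(33)=10143, p(34)=12310, p(35)=14883, p(36)=17977, p(37)=21637, p(38)=26015, p(39)=31185, p(40)=37338, p(41)=44583, p(42)=53174, p(43)=63261, p(44)=75175, p(45)=89134, p(46)=105558, p(47)=124754, p(48)=147273, p(49)=173525, p(50)=204226, p(51)=239943, p(52)=281589, p(53)=329931, p(54)=386155, p(55)=451276, p(56)=526823, p(57)=614154, p(58)=715220, p(59)=831820, p(60)=966467, p(61)=1121505, p(62)=1300156, p(63)=1505499, p(64)=1741630, p(65)=2012558, p(66)=2323520, p(67)=2679689, p(68)=3087735, p(69)=3554345, p(70)=4087968, p(71)=4697205, p(72)=5392783, p(73)=6185689, p(74)=7089500, p(75)=8118264, p(76)=9289091, p(77)=10619863, p(78)=12132164, p(79)=13848650, p(80)=15796476, p(81)=18004327, p(82)=20506255, p(83)=23338469, p(84)=26543660, p(85)=30167357, p(86)=34262962, p(87)=38887673, p(88)=44108109, p(89)=49995925, p(90)=56634173, p(91)=64112359, p(92)=72533807, p(93)=82010177, p(94)=92669720, p(95)=104651419, p(96)=118114304, p(97)=133230930, p(98)=150198136, p(99)=169229875, p(100)=190569292, p(101)=214481126, p(102)=241265379, p(103)=271248950, p(104)=304801365, p(105)=342325709, p(106)=384276336, p(107)=431149389, p(108)=483502844, p(109)=541946240, p(110)=607163746, p(111)=679903203, p(112)=761002156, p(113)=851376628, p(114)=952050665, p(115)=1064144451, p(116)=1188908248, p(117)=1327710076.
Final step: p(118) = p(117) + p(116) - p(113) - p(111) + p(106) + p(103) - p(96) - p(92) + p(83) + p(78) - p(67) - p(61) + p(48) + p(41) - p(26) - p(18) + p(1)
= 1327710076 + 1188908248 - 851376628 - 679903203 + 384276336 + 271248950 - 118114304 - 72533807 + 23338469 + 12132164 - 2679689 - 1121505 + 147273 + 44583 - 2436 - 385 + 1
= 1482074143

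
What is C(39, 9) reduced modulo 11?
0

Using Lucas' theorem:
Write n=39 and k=9 in base 11:
n in base 11: [3, 6]
k in base 11: [0, 9]
C(39,9) mod 11 = ∏ C(n_i, k_i) mod 11
Digit binomials (mod 11): C(3,0) = 1; C(6,9) = 0 (k_i > n_i)
Product: 1 × 0 = 0 ≡ 0 (mod 11)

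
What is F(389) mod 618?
203

Matrix identity: Q^n = [[F_(n+1), F_n], [F_n, F_(n-1)]] with Q = [[1,1],[1,0]].
n = 389 = 110000101₂. Square-and-multiply, entries mod 618:
Q^1 = [[1,1],[1,0]]
Q^3 = (Q^1)²·Q = [[3,2],[2,1]]
Q^6 = (Q^3)² = [[13,8],[8,5]]
Q^12 = (Q^6)² = [[233,144],[144,89]]
Q^24 = (Q^12)² = [[247,18],[18,229]]
Q^48 = (Q^24)² = [[151,534],[534,235]]
Q^97 = (Q^48)²·Q = [[523,193],[193,330]]
Q^194 = (Q^97)² = [[542,241],[241,301]]
Q^389 = (Q^194)²·Q = [[44,203],[203,459]]
F_389 mod 618 = Q^389[0][1] = 203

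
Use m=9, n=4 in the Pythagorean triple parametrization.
(65, 72, 97)

Euclid's formula: a = m² - n², b = 2mn, c = m² + n²
m = 9, n = 4
a = 9² - 4² = 81 - 16 = 65
b = 2 × 9 × 4 = 72
c = 9² + 4² = 81 + 16 = 97
Verification: 65² + 72² = 4225 + 5184 = 9409 = 97² ✓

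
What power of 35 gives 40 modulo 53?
46

Baby-step giant-step with step n = ⌈√53⌉ = 8.
Baby steps 35^j mod 53 (j:value) for j=0..7: 0:1, 1:35, 2:6, 3:51, 4:36, 5:41, 6:4, 7:34.
Giant-step multiplier: 35^(-8) ≡ 35^(52-8) = 35^44 ≡ 42 (mod 53).
Giant steps γ_i = 40·42^i mod 53: γ_0=40, γ_1=37, γ_2=17, γ_3=25, γ_4=43, γ_5=4 (in table at j=6).
x = i·n + j = 5·8 + 6 = 46.
Check: 35^46 ≡ 40 (mod 53).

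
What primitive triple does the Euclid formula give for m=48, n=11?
(2183, 1056, 2425)

Euclid's formula: a = m² - n², b = 2mn, c = m² + n²
m = 48, n = 11
a = 48² - 11² = 2304 - 121 = 2183
b = 2 × 48 × 11 = 1056
c = 48² + 11² = 2304 + 121 = 2425
Verification: 2183² + 1056² = 4765489 + 1115136 = 5880625 = 2425² ✓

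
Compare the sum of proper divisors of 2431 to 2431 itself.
deficient

Proper divisors of 2431: sum = 1 + 11 + 13 + 17 + 143 + 187 + 221 = 593
Since 593 < 2431, 2431 is deficient.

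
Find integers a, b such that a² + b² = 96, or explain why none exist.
Not possible

Factorization: 96 = 2^5 × 3
By Fermat: n is sum of two squares iff every prime p ≡ 3 (mod 4) appears to even power.
Prime(s) ≡ 3 (mod 4) with odd exponent: [(3, 1)]
Therefore 96 cannot be expressed as a² + b².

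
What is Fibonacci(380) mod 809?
554

Matrix identity: Q^n = [[F_(n+1), F_n], [F_n, F_(n-1)]] with Q = [[1,1],[1,0]].
n = 380 = 101111100₂. Square-and-multiply, entries mod 809:
Q^1 = [[1,1],[1,0]]
Q^2 = (Q^1)² = [[2,1],[1,1]]
Q^5 = (Q^2)²·Q = [[8,5],[5,3]]
Q^11 = (Q^5)²·Q = [[144,89],[89,55]]
Q^23 = (Q^11)²·Q = [[255,342],[342,722]]
Q^47 = (Q^23)²·Q = [[790,773],[773,17]]
Q^95 = (Q^47)²·Q = [[111,39],[39,72]]
Q^190 = (Q^95)² = [[89,665],[665,233]]
Q^380 = (Q^190)² = [[342,554],[554,597]]
F_380 mod 809 = Q^380[0][1] = 554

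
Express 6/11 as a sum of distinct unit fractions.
1/2 + 1/22

Greedy algorithm:
6/11: ceiling(11/6) = 2, use 1/2
1/22: ceiling(22/1) = 22, use 1/22
Result: 6/11 = 1/2 + 1/22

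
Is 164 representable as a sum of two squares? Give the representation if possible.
8² + 10² (a=8, b=10)

Factorization: 164 = 2^2 × 41
By Fermat: n is sum of two squares iff every prime p ≡ 3 (mod 4) appears to even power.
All primes ≡ 3 (mod 4) appear to even power.
Search a = 0, 1, 2, … for 164 - a² a perfect square: first hit at a = 8: 164 - 64 = 100 = 10².
164 = 8² + 10² = 64 + 100 ✓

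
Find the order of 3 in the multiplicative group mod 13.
3

13 is prime, so ord(3) divides φ(13) = 12.
Divisors of 12: 1, 2, 3, 4, 6, 12.
Repeated squaring: 3^1 ≡ 3, 3^2 ≡ 9, 3^4 ≡ 3, 3^8 ≡ 9 (mod 13).
Test 3^d mod 13 for each divisor d in increasing order:
3^1 ≡ 3
3^2 ≡ 9
3^3 = 3^2·3^1 ≡ 1  ← first divisor giving 1
The order is 3.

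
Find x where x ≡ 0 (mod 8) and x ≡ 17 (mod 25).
192

Using Chinese Remainder Theorem:
M = 8 × 25 = 200
M1 = 25, M2 = 8
y1 = 25^(-1) mod 8 = 1
y2 = 8^(-1) mod 25 = 22
x = (0×25×1 + 17×8×22) mod 200 = 192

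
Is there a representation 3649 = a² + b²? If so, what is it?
7² + 60² (a=7, b=60)

Factorization: 3649 = 41 × 89
By Fermat: n is sum of two squares iff every prime p ≡ 3 (mod 4) appears to even power.
All primes ≡ 3 (mod 4) appear to even power.
Search a = 0, 1, 2, … for 3649 - a² a perfect square: first hit at a = 7: 3649 - 49 = 3600 = 60².
3649 = 7² + 60² = 49 + 3600 ✓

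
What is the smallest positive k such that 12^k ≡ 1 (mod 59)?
29

59 is prime, so ord(12) divides φ(59) = 58.
Divisors of 58: 1, 2, 29, 58.
Repeated squaring: 12^1 ≡ 12, 12^2 ≡ 26, 12^4 ≡ 27, 12^8 ≡ 21, 12^16 ≡ 28, 12^32 ≡ 17 (mod 59).
Test 12^d mod 59 for each divisor d in increasing order:
12^1 ≡ 12
12^2 ≡ 26
12^29 = 12^16·12^8·12^4·12^1 ≡ 1  ← first divisor giving 1
The order is 29.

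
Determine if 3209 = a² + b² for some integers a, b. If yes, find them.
20² + 53² (a=20, b=53)

Factorization: 3209 = 3209
By Fermat: n is sum of two squares iff every prime p ≡ 3 (mod 4) appears to even power.
All primes ≡ 3 (mod 4) appear to even power.
Search a = 0, 1, 2, … for 3209 - a² a perfect square: first hit at a = 20: 3209 - 400 = 2809 = 53².
3209 = 20² + 53² = 400 + 2809 ✓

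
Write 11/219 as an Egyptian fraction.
1/20 + 1/4380

Greedy algorithm:
11/219: ceiling(219/11) = 20, use 1/20
1/4380: ceiling(4380/1) = 4380, use 1/4380
Result: 11/219 = 1/20 + 1/4380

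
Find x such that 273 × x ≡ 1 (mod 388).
361

gcd(273, 388) = 1, so the inverse exists.
Extended Euclidean algorithm on (388, 273):
388 = 1 × 273 + 115  ⟹  115 = (1)·388 + (-1)·273
273 = 2 × 115 + 43  ⟹  43 = (-2)·388 + (3)·273
115 = 2 × 43 + 29  ⟹  29 = (5)·388 + (-7)·273
43 = 1 × 29 + 14  ⟹  14 = (-7)·388 + (10)·273
29 = 2 × 14 + 1  ⟹  1 = (19)·388 + (-27)·273
So (-27)·273 ≡ 1 (mod 388), i.e. 273^(-1) ≡ -27 ≡ 361 (mod 388).
Check: 273 × 361 = 98553 ≡ 1 (mod 388)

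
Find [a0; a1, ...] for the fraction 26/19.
[1; 2, 1, 2, 2]

Euclidean algorithm steps:
26 = 1 × 19 + 7
19 = 2 × 7 + 5
7 = 1 × 5 + 2
5 = 2 × 2 + 1
2 = 2 × 1 + 0
Continued fraction: [1; 2, 1, 2, 2]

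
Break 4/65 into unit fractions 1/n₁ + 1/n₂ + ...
1/17 + 1/369 + 1/203873 + 1/83128196385

Greedy algorithm:
4/65: ceiling(65/4) = 17, use 1/17
3/1105: ceiling(1105/3) = 369, use 1/369
2/407745: ceiling(407745/2) = 203873, use 1/203873
1/83128196385: ceiling(83128196385/1) = 83128196385, use 1/83128196385
Result: 4/65 = 1/17 + 1/369 + 1/203873 + 1/83128196385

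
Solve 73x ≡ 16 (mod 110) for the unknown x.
x ≡ 62 (mod 110)

gcd(73, 110) = 1, which divides 16, so solutions exist.
Find 73^(-1) mod 110 by the extended Euclidean algorithm:
110 = 1 × 73 + 37  ⟹  37 = (1)·110 + (-1)·73
73 = 1 × 37 + 36  ⟹  36 = (-1)·110 + (2)·73
37 = 1 × 36 + 1  ⟹  1 = (2)·110 + (-3)·73
So (-3)·73 ≡ 1 (mod 110), i.e. 73^(-1) ≡ -3 ≡ 107 (mod 110).
x ≡ 107 × 16 = 1712 ≡ 62 (mod 110).
Check: 73 × 62 = 4526 ≡ 16 (mod 110).
Unique solution: x ≡ 62 (mod 110)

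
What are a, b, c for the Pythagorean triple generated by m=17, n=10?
(189, 340, 389)

Euclid's formula: a = m² - n², b = 2mn, c = m² + n²
m = 17, n = 10
a = 17² - 10² = 289 - 100 = 189
b = 2 × 17 × 10 = 340
c = 17² + 10² = 289 + 100 = 389
Verification: 189² + 340² = 35721 + 115600 = 151321 = 389² ✓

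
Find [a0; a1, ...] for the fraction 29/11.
[2; 1, 1, 1, 3]

Euclidean algorithm steps:
29 = 2 × 11 + 7
11 = 1 × 7 + 4
7 = 1 × 4 + 3
4 = 1 × 3 + 1
3 = 3 × 1 + 0
Continued fraction: [2; 1, 1, 1, 3]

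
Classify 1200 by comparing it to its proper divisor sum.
abundant

Proper divisors of 1200: sum = 1 + 2 + 3 + 4 + 5 + 6 + 8 + 10 + ... + 240 + 300 + 400 + 600 (29 divisors) = 2644
Since 2644 > 1200, 1200 is abundant.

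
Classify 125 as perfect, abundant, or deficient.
deficient

Proper divisors of 125: sum = 1 + 5 + 25 = 31
Since 31 < 125, 125 is deficient.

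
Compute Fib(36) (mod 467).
362

Matrix identity: Q^n = [[F_(n+1), F_n], [F_n, F_(n-1)]] with Q = [[1,1],[1,0]].
n = 36 = 100100₂. Square-and-multiply, entries mod 467:
Q^1 = [[1,1],[1,0]]
Q^2 = (Q^1)² = [[2,1],[1,1]]
Q^4 = (Q^2)² = [[5,3],[3,2]]
Q^9 = (Q^4)²·Q = [[55,34],[34,21]]
Q^18 = (Q^9)² = [[445,249],[249,196]]
Q^36 = (Q^18)² = [[374,362],[362,12]]
F_36 mod 467 = Q^36[0][1] = 362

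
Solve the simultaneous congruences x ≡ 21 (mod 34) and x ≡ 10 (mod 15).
55

Using Chinese Remainder Theorem:
M = 34 × 15 = 510
M1 = 15, M2 = 34
y1 = 15^(-1) mod 34 = 25
y2 = 34^(-1) mod 15 = 4
x = (21×15×25 + 10×34×4) mod 510 = 55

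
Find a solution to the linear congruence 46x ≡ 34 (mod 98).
x ≡ 5 (mod 49)

gcd(46, 98) = 2, which divides 34, so solutions exist.
Divide through by 2: 23x ≡ 17 (mod 49).
Find 23^(-1) mod 49 by the extended Euclidean algorithm:
49 = 2 × 23 + 3  ⟹  3 = (1)·49 + (-2)·23
23 = 7 × 3 + 2  ⟹  2 = (-7)·49 + (15)·23
3 = 1 × 2 + 1  ⟹  1 = (8)·49 + (-17)·23
So (-17)·23 ≡ 1 (mod 49), i.e. 23^(-1) ≡ -17 ≡ 32 (mod 49).
x ≡ 32 × 17 = 544 ≡ 5 (mod 49).
Check: 46 × 5 = 230 ≡ 34 (mod 98).
x ≡ 5 (mod 49), giving 2 solutions mod 98.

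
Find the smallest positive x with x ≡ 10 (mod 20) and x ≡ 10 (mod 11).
10

Using Chinese Remainder Theorem:
M = 20 × 11 = 220
M1 = 11, M2 = 20
y1 = 11^(-1) mod 20 = 11
y2 = 20^(-1) mod 11 = 5
x = (10×11×11 + 10×20×5) mod 220 = 10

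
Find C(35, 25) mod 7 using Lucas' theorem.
0

Using Lucas' theorem:
Write n=35 and k=25 in base 7:
n in base 7: [5, 0]
k in base 7: [3, 4]
C(35,25) mod 7 = ∏ C(n_i, k_i) mod 7
Digit binomials (mod 7): C(5,3) = 10 ≡ 3; C(0,4) = 0 (k_i > n_i)
Product: 3 × 0 = 0 ≡ 0 (mod 7)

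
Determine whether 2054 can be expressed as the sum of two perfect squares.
Not possible

Factorization: 2054 = 2 × 13 × 79
By Fermat: n is sum of two squares iff every prime p ≡ 3 (mod 4) appears to even power.
Prime(s) ≡ 3 (mod 4) with odd exponent: [(79, 1)]
Therefore 2054 cannot be expressed as a² + b².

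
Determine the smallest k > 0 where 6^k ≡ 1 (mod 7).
2

7 is prime, so ord(6) divides φ(7) = 6.
Divisors of 6: 1, 2, 3, 6.
Repeated squaring: 6^1 ≡ 6, 6^2 ≡ 1, 6^4 ≡ 1 (mod 7).
Test 6^d mod 7 for each divisor d in increasing order:
6^1 ≡ 6
6^2 ≡ 1  ← first divisor giving 1
The order is 2.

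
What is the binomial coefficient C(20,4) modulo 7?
1

Using Lucas' theorem:
Write n=20 and k=4 in base 7:
n in base 7: [2, 6]
k in base 7: [0, 4]
C(20,4) mod 7 = ∏ C(n_i, k_i) mod 7
Digit binomials (mod 7): C(2,0) = 1; C(6,4) = 15 ≡ 1
Product: 1 × 1 = 1 ≡ 1 (mod 7)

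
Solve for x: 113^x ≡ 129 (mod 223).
137

Baby-step giant-step with step n = ⌈√223⌉ = 15.
Baby steps 113^j mod 223 (j:value) for j=0..14: 0:1, 1:113, 2:58, 3:87, 4:19, 5:140, 6:210, 7:92, 8:138, 9:207, 10:199, 11:187, 12:169, 13:142, 14:213.
Giant-step multiplier: 113^(-15) ≡ 113^(222-15) = 113^207 ≡ 104 (mod 223).
Giant steps γ_i = 129·104^i mod 223: γ_0=129, γ_1=36, γ_2=176, γ_3=18, γ_4=88, γ_5=9, γ_6=44, γ_7=116, γ_8=22, γ_9=58 (in table at j=2).
x = i·n + j = 9·15 + 2 = 137.
Check: 113^137 ≡ 129 (mod 223).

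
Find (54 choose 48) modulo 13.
0

Using Lucas' theorem:
Write n=54 and k=48 in base 13:
n in base 13: [4, 2]
k in base 13: [3, 9]
C(54,48) mod 13 = ∏ C(n_i, k_i) mod 13
Digit binomials (mod 13): C(4,3) = 4; C(2,9) = 0 (k_i > n_i)
Product: 4 × 0 = 0 ≡ 0 (mod 13)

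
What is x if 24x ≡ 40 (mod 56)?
x ≡ 4 (mod 7)

gcd(24, 56) = 8, which divides 40, so solutions exist.
Divide through by 8: 3x ≡ 5 (mod 7).
Find 3^(-1) mod 7 by the extended Euclidean algorithm:
7 = 2 × 3 + 1  ⟹  1 = (1)·7 + (-2)·3
So (-2)·3 ≡ 1 (mod 7), i.e. 3^(-1) ≡ -2 ≡ 5 (mod 7).
x ≡ 5 × 5 = 25 ≡ 4 (mod 7).
Check: 24 × 4 = 96 ≡ 40 (mod 56).
x ≡ 4 (mod 7), giving 8 solutions mod 56.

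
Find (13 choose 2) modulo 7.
1

Using Lucas' theorem:
Write n=13 and k=2 in base 7:
n in base 7: [1, 6]
k in base 7: [0, 2]
C(13,2) mod 7 = ∏ C(n_i, k_i) mod 7
Digit binomials (mod 7): C(1,0) = 1; C(6,2) = 15 ≡ 1
Product: 1 × 1 = 1 ≡ 1 (mod 7)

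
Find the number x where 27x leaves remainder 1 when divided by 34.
29

gcd(27, 34) = 1, so the inverse exists.
Extended Euclidean algorithm on (34, 27):
34 = 1 × 27 + 7  ⟹  7 = (1)·34 + (-1)·27
27 = 3 × 7 + 6  ⟹  6 = (-3)·34 + (4)·27
7 = 1 × 6 + 1  ⟹  1 = (4)·34 + (-5)·27
So (-5)·27 ≡ 1 (mod 34), i.e. 27^(-1) ≡ -5 ≡ 29 (mod 34).
Check: 27 × 29 = 783 ≡ 1 (mod 34)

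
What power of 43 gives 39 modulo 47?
13

Baby-step giant-step with step n = ⌈√47⌉ = 7.
Baby steps 43^j mod 47 (j:value) for j=0..6: 0:1, 1:43, 2:16, 3:30, 4:21, 5:10, 6:7.
Giant-step multiplier: 43^(-7) ≡ 43^(46-7) = 43^39 ≡ 5 (mod 47).
Giant steps γ_i = 39·5^i mod 47: γ_0=39, γ_1=7 (in table at j=6).
x = i·n + j = 1·7 + 6 = 13.
Check: 43^13 ≡ 39 (mod 47).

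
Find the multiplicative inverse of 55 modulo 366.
193

gcd(55, 366) = 1, so the inverse exists.
Extended Euclidean algorithm on (366, 55):
366 = 6 × 55 + 36  ⟹  36 = (1)·366 + (-6)·55
55 = 1 × 36 + 19  ⟹  19 = (-1)·366 + (7)·55
36 = 1 × 19 + 17  ⟹  17 = (2)·366 + (-13)·55
19 = 1 × 17 + 2  ⟹  2 = (-3)·366 + (20)·55
17 = 8 × 2 + 1  ⟹  1 = (26)·366 + (-173)·55
So (-173)·55 ≡ 1 (mod 366), i.e. 55^(-1) ≡ -173 ≡ 193 (mod 366).
Check: 55 × 193 = 10615 ≡ 1 (mod 366)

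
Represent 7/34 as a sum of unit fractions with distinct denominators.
1/5 + 1/170

Greedy algorithm:
7/34: ceiling(34/7) = 5, use 1/5
1/170: ceiling(170/1) = 170, use 1/170
Result: 7/34 = 1/5 + 1/170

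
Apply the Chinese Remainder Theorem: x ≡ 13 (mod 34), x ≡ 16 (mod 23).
591

Using Chinese Remainder Theorem:
M = 34 × 23 = 782
M1 = 23, M2 = 34
y1 = 23^(-1) mod 34 = 3
y2 = 34^(-1) mod 23 = 21
x = (13×23×3 + 16×34×21) mod 782 = 591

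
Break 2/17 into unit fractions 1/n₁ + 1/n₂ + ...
1/9 + 1/153

Greedy algorithm:
2/17: ceiling(17/2) = 9, use 1/9
1/153: ceiling(153/1) = 153, use 1/153
Result: 2/17 = 1/9 + 1/153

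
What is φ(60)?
16

60 = 2^2 × 3 × 5
φ(n) = n × ∏(1 - 1/p) for each prime p dividing n
φ(60) = 60 × (1 - 1/2) × (1 - 1/3) × (1 - 1/5) = 16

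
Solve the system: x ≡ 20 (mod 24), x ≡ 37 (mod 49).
380

Using Chinese Remainder Theorem:
M = 24 × 49 = 1176
M1 = 49, M2 = 24
y1 = 49^(-1) mod 24 = 1
y2 = 24^(-1) mod 49 = 47
x = (20×49×1 + 37×24×47) mod 1176 = 380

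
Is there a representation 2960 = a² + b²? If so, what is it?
16² + 52² (a=16, b=52)

Factorization: 2960 = 2^4 × 5 × 37
By Fermat: n is sum of two squares iff every prime p ≡ 3 (mod 4) appears to even power.
All primes ≡ 3 (mod 4) appear to even power.
Search a = 0, 1, 2, … for 2960 - a² a perfect square: first hit at a = 16: 2960 - 256 = 2704 = 52².
2960 = 16² + 52² = 256 + 2704 ✓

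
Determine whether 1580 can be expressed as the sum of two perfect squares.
Not possible

Factorization: 1580 = 2^2 × 5 × 79
By Fermat: n is sum of two squares iff every prime p ≡ 3 (mod 4) appears to even power.
Prime(s) ≡ 3 (mod 4) with odd exponent: [(79, 1)]
Therefore 1580 cannot be expressed as a² + b².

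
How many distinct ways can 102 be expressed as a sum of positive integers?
241265379

p(n) counts ways to write n as a sum of positive integers (order ignored).
Euler's pentagonal recurrence: p(k) = p(k-1) + p(k-2) - p(k-5) - p(k-7) + p(k-12) + p(k-15) - ... (offsets j(3j∓1)/2, signs ++--, p(0)=1, p(<0)=0).
DP table for k = 0..101: p(0)=1, p(1)=1, p(2)=2, p(3)=3, p(4)=5, p(5)=7, p(6)=11, p(7)=15, p(8)=22, p(9)=30, p(10)=42, p(11)=56, p(12)=77, p(13)=101, p(14)=135, p(15)=176, p(16)=231, p(17)=297, p(18)=385, p(19)=490, p(20)=627, p(21)=792, p(22)=1002, p(23)=1255, p(24)=1575, p(25)=1958, p(26)=2436, p(27)=3010, p(28)=3718, p(29)=4565, p(30)=5604, p(31)=6842, p(32)=8349, p(33)=10143, p(34)=12310, p(35)=14883, p(36)=17977, p(37)=21637, p(38)=26015, p(39)=31185, p(40)=37338, p(41)=44583, p(42)=53174, p(43)=63261, p(44)=75175, p(45)=89134, p(46)=105558, p(47)=124754, p(48)=147273, p(49)=173525, p(50)=204226, p(51)=239943, p(52)=281589, p(53)=329931, p(54)=386155, p(55)=451276, p(56)=526823, p(57)=614154, p(58)=715220, p(59)=831820, p(60)=966467, p(61)=1121505, p(62)=1300156, p(63)=1505499, p(64)=1741630, p(65)=2012558, p(66)=2323520, p(67)=2679689, p(68)=3087735, p(69)=3554345, p(70)=4087968, p(71)=4697205, p(72)=5392783, p(73)=6185689, p(74)=7089500, p(75)=8118264, p(76)=9289091, p(77)=10619863, p(78)=12132164, p(79)=13848650, p(80)=15796476, p(81)=18004327, p(82)=20506255, p(83)=23338469, p(84)=26543660, p(85)=30167357, p(86)=34262962, p(87)=38887673, p(88)=44108109, p(89)=49995925, p(90)=56634173, p(91)=64112359, p(92)=72533807, p(93)=82010177, p(94)=92669720, p(95)=104651419, p(96)=118114304, p(97)=133230930, p(98)=150198136, p(99)=169229875, p(100)=190569292, p(101)=214481126.
Final step: p(102) = p(101) + p(100) - p(97) - p(95) + p(90) + p(87) - p(80) - p(76) + p(67) + p(62) - p(51) - p(45) + p(32) + p(25) - p(10) - p(2)
= 214481126 + 190569292 - 133230930 - 104651419 + 56634173 + 38887673 - 15796476 - 9289091 + 2679689 + 1300156 - 239943 - 89134 + 8349 + 1958 - 42 - 2
= 241265379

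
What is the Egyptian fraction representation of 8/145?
1/19 + 1/394 + 1/361824 + 1/196374548640

Greedy algorithm:
8/145: ceiling(145/8) = 19, use 1/19
7/2755: ceiling(2755/7) = 394, use 1/394
3/1085470: ceiling(1085470/3) = 361824, use 1/361824
1/196374548640: ceiling(196374548640/1) = 196374548640, use 1/196374548640
Result: 8/145 = 1/19 + 1/394 + 1/361824 + 1/196374548640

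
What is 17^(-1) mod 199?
82

gcd(17, 199) = 1, so the inverse exists.
Extended Euclidean algorithm on (199, 17):
199 = 11 × 17 + 12  ⟹  12 = (1)·199 + (-11)·17
17 = 1 × 12 + 5  ⟹  5 = (-1)·199 + (12)·17
12 = 2 × 5 + 2  ⟹  2 = (3)·199 + (-35)·17
5 = 2 × 2 + 1  ⟹  1 = (-7)·199 + (82)·17
So (82)·17 ≡ 1 (mod 199), i.e. 17^(-1) ≡ 82 (mod 199).
Check: 17 × 82 = 1394 ≡ 1 (mod 199)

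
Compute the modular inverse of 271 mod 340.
271

gcd(271, 340) = 1, so the inverse exists.
Extended Euclidean algorithm on (340, 271):
340 = 1 × 271 + 69  ⟹  69 = (1)·340 + (-1)·271
271 = 3 × 69 + 64  ⟹  64 = (-3)·340 + (4)·271
69 = 1 × 64 + 5  ⟹  5 = (4)·340 + (-5)·271
64 = 12 × 5 + 4  ⟹  4 = (-51)·340 + (64)·271
5 = 1 × 4 + 1  ⟹  1 = (55)·340 + (-69)·271
So (-69)·271 ≡ 1 (mod 340), i.e. 271^(-1) ≡ -69 ≡ 271 (mod 340).
Check: 271 × 271 = 73441 ≡ 1 (mod 340)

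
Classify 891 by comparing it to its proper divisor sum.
deficient

Proper divisors of 891: sum = 1 + 3 + 9 + 11 + 27 + 33 + 81 + 99 + 297 = 561
Since 561 < 891, 891 is deficient.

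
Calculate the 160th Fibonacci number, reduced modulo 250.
245

Matrix identity: Q^n = [[F_(n+1), F_n], [F_n, F_(n-1)]] with Q = [[1,1],[1,0]].
n = 160 = 10100000₂. Square-and-multiply, entries mod 250:
Q^1 = [[1,1],[1,0]]
Q^2 = (Q^1)² = [[2,1],[1,1]]
Q^5 = (Q^2)²·Q = [[8,5],[5,3]]
Q^10 = (Q^5)² = [[89,55],[55,34]]
Q^20 = (Q^10)² = [[196,15],[15,181]]
Q^40 = (Q^20)² = [[141,155],[155,236]]
Q^80 = (Q^40)² = [[156,185],[185,221]]
Q^160 = (Q^80)² = [[61,245],[245,66]]
F_160 mod 250 = Q^160[0][1] = 245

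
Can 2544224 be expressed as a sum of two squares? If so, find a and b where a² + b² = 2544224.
Not possible

Factorization: 2544224 = 2^5 × 43^3
By Fermat: n is sum of two squares iff every prime p ≡ 3 (mod 4) appears to even power.
Prime(s) ≡ 3 (mod 4) with odd exponent: [(43, 3)]
Therefore 2544224 cannot be expressed as a² + b².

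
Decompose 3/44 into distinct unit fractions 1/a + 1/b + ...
1/15 + 1/660

Greedy algorithm:
3/44: ceiling(44/3) = 15, use 1/15
1/660: ceiling(660/1) = 660, use 1/660
Result: 3/44 = 1/15 + 1/660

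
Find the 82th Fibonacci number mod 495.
1

Matrix identity: Q^n = [[F_(n+1), F_n], [F_n, F_(n-1)]] with Q = [[1,1],[1,0]].
n = 82 = 1010010₂. Square-and-multiply, entries mod 495:
Q^1 = [[1,1],[1,0]]
Q^2 = (Q^1)² = [[2,1],[1,1]]
Q^5 = (Q^2)²·Q = [[8,5],[5,3]]
Q^10 = (Q^5)² = [[89,55],[55,34]]
Q^20 = (Q^10)² = [[56,330],[330,221]]
Q^41 = (Q^20)²·Q = [[1,166],[166,330]]
Q^82 = (Q^41)² = [[332,1],[1,331]]
F_82 mod 495 = Q^82[0][1] = 1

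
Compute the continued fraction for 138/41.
[3; 2, 1, 2, 1, 3]

Euclidean algorithm steps:
138 = 3 × 41 + 15
41 = 2 × 15 + 11
15 = 1 × 11 + 4
11 = 2 × 4 + 3
4 = 1 × 3 + 1
3 = 3 × 1 + 0
Continued fraction: [3; 2, 1, 2, 1, 3]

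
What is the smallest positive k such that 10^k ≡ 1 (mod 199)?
99

199 is prime, so ord(10) divides φ(199) = 198.
Divisors of 198: 1, 2, 3, 6, 9, 11, 18, 22, 33, 66, 99, 198.
Repeated squaring: 10^1 ≡ 10, 10^2 ≡ 100, 10^4 ≡ 50, 10^8 ≡ 112, 10^16 ≡ 7, 10^32 ≡ 49, 10^64 ≡ 13, 10^128 ≡ 169 (mod 199).
Test 10^d mod 199 for each divisor d in increasing order:
10^1 ≡ 10
10^2 ≡ 100
10^3 = 10^2·10^1 ≡ 5
10^6 = 10^4·10^2 ≡ 25
10^9 = 10^8·10^1 ≡ 125
10^11 = 10^8·10^2·10^1 ≡ 162
10^18 = 10^16·10^2 ≡ 103
10^22 = 10^16·10^4·10^2 ≡ 175
10^33 = 10^32·10^1 ≡ 92
10^66 = 10^64·10^2 ≡ 106
10^99 = 10^64·10^32·10^2·10^1 ≡ 1  ← first divisor giving 1
The order is 99.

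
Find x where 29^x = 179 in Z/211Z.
10

Baby-step giant-step with step n = ⌈√211⌉ = 15.
Baby steps 29^j mod 211 (j:value) for j=0..14: 0:1, 1:29, 2:208, 3:124, 4:9, 5:50, 6:184, 7:61, 8:81, 9:28, 10:179, 11:127, 12:96, 13:41, 14:134.
h = 179 is already in the table at j=10, so x = 10.
Check: 29^10 ≡ 179 (mod 211).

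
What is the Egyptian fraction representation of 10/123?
1/13 + 1/229 + 1/91543 + 1/33520391853

Greedy algorithm:
10/123: ceiling(123/10) = 13, use 1/13
7/1599: ceiling(1599/7) = 229, use 1/229
4/366171: ceiling(366171/4) = 91543, use 1/91543
1/33520391853: ceiling(33520391853/1) = 33520391853, use 1/33520391853
Result: 10/123 = 1/13 + 1/229 + 1/91543 + 1/33520391853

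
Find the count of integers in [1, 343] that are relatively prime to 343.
294

343 = 7^3
φ(n) = n × ∏(1 - 1/p) for each prime p dividing n
φ(343) = 343 × (1 - 1/7) = 294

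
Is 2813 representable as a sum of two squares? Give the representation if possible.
2² + 53² (a=2, b=53)

Factorization: 2813 = 29 × 97
By Fermat: n is sum of two squares iff every prime p ≡ 3 (mod 4) appears to even power.
All primes ≡ 3 (mod 4) appear to even power.
Search a = 0, 1, 2, … for 2813 - a² a perfect square: first hit at a = 2: 2813 - 4 = 2809 = 53².
2813 = 2² + 53² = 4 + 2809 ✓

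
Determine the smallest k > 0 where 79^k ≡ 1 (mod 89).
44

89 is prime, so ord(79) divides φ(89) = 88.
Divisors of 88: 1, 2, 4, 8, 11, 22, 44, 88.
Repeated squaring: 79^1 ≡ 79, 79^2 ≡ 11, 79^4 ≡ 32, 79^8 ≡ 45, 79^16 ≡ 67, 79^32 ≡ 39, 79^64 ≡ 8 (mod 89).
Test 79^d mod 89 for each divisor d in increasing order:
79^1 ≡ 79
79^2 ≡ 11
79^4 ≡ 32
79^8 ≡ 45
79^11 = 79^8·79^2·79^1 ≡ 34
79^22 = 79^16·79^4·79^2 ≡ 88
79^44 = 79^32·79^8·79^4 ≡ 1  ← first divisor giving 1
The order is 44.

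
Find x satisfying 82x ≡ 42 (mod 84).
x ≡ 21 (mod 42)

gcd(82, 84) = 2, which divides 42, so solutions exist.
Divide through by 2: 41x ≡ 21 (mod 42).
Find 41^(-1) mod 42 by the extended Euclidean algorithm:
42 = 1 × 41 + 1  ⟹  1 = (1)·42 + (-1)·41
So (-1)·41 ≡ 1 (mod 42), i.e. 41^(-1) ≡ -1 ≡ 41 (mod 42).
x ≡ 41 × 21 = 861 ≡ 21 (mod 42).
Check: 82 × 21 = 1722 ≡ 42 (mod 84).
x ≡ 21 (mod 42), giving 2 solutions mod 84.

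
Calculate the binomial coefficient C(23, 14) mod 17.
0

Using Lucas' theorem:
Write n=23 and k=14 in base 17:
n in base 17: [1, 6]
k in base 17: [0, 14]
C(23,14) mod 17 = ∏ C(n_i, k_i) mod 17
Digit binomials (mod 17): C(1,0) = 1; C(6,14) = 0 (k_i > n_i)
Product: 1 × 0 = 0 ≡ 0 (mod 17)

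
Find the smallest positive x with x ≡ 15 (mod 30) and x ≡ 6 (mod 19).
405

Using Chinese Remainder Theorem:
M = 30 × 19 = 570
M1 = 19, M2 = 30
y1 = 19^(-1) mod 30 = 19
y2 = 30^(-1) mod 19 = 7
x = (15×19×19 + 6×30×7) mod 570 = 405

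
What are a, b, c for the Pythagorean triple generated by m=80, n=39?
(4879, 6240, 7921)

Euclid's formula: a = m² - n², b = 2mn, c = m² + n²
m = 80, n = 39
a = 80² - 39² = 6400 - 1521 = 4879
b = 2 × 80 × 39 = 6240
c = 80² + 39² = 6400 + 1521 = 7921
Verification: 4879² + 6240² = 23804641 + 38937600 = 62742241 = 7921² ✓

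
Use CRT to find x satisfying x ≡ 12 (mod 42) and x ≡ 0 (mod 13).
390

Using Chinese Remainder Theorem:
M = 42 × 13 = 546
M1 = 13, M2 = 42
y1 = 13^(-1) mod 42 = 13
y2 = 42^(-1) mod 13 = 9
x = (12×13×13 + 0×42×9) mod 546 = 390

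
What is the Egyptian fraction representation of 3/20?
1/7 + 1/140

Greedy algorithm:
3/20: ceiling(20/3) = 7, use 1/7
1/140: ceiling(140/1) = 140, use 1/140
Result: 3/20 = 1/7 + 1/140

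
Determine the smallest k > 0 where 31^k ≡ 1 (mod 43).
21

43 is prime, so ord(31) divides φ(43) = 42.
Divisors of 42: 1, 2, 3, 6, 7, 14, 21, 42.
Repeated squaring: 31^1 ≡ 31, 31^2 ≡ 15, 31^4 ≡ 10, 31^8 ≡ 14, 31^16 ≡ 24, 31^32 ≡ 17 (mod 43).
Test 31^d mod 43 for each divisor d in increasing order:
31^1 ≡ 31
31^2 ≡ 15
31^3 = 31^2·31^1 ≡ 35
31^6 = 31^4·31^2 ≡ 21
31^7 = 31^4·31^2·31^1 ≡ 6
31^14 = 31^8·31^4·31^2 ≡ 36
31^21 = 31^16·31^4·31^1 ≡ 1  ← first divisor giving 1
The order is 21.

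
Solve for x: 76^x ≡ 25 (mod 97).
58

Baby-step giant-step with step n = ⌈√97⌉ = 10.
Baby steps 76^j mod 97 (j:value) for j=0..9: 0:1, 1:76, 2:53, 3:51, 4:93, 5:84, 6:79, 7:87, 8:16, 9:52.
Giant-step multiplier: 76^(-10) ≡ 76^(96-10) = 76^86 ≡ 31 (mod 97).
Giant steps γ_i = 25·31^i mod 97: γ_0=25, γ_1=96, γ_2=66, γ_3=9, γ_4=85, γ_5=16 (in table at j=8).
x = i·n + j = 5·10 + 8 = 58.
Check: 76^58 ≡ 25 (mod 97).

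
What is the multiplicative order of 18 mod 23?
11

23 is prime, so ord(18) divides φ(23) = 22.
Divisors of 22: 1, 2, 11, 22.
Repeated squaring: 18^1 ≡ 18, 18^2 ≡ 2, 18^4 ≡ 4, 18^8 ≡ 16, 18^16 ≡ 3 (mod 23).
Test 18^d mod 23 for each divisor d in increasing order:
18^1 ≡ 18
18^2 ≡ 2
18^11 = 18^8·18^2·18^1 ≡ 1  ← first divisor giving 1
The order is 11.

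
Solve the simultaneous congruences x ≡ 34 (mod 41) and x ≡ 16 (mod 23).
936

Using Chinese Remainder Theorem:
M = 41 × 23 = 943
M1 = 23, M2 = 41
y1 = 23^(-1) mod 41 = 25
y2 = 41^(-1) mod 23 = 9
x = (34×23×25 + 16×41×9) mod 943 = 936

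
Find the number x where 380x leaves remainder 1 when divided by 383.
255

gcd(380, 383) = 1, so the inverse exists.
Extended Euclidean algorithm on (383, 380):
383 = 1 × 380 + 3  ⟹  3 = (1)·383 + (-1)·380
380 = 126 × 3 + 2  ⟹  2 = (-126)·383 + (127)·380
3 = 1 × 2 + 1  ⟹  1 = (127)·383 + (-128)·380
So (-128)·380 ≡ 1 (mod 383), i.e. 380^(-1) ≡ -128 ≡ 255 (mod 383).
Check: 380 × 255 = 96900 ≡ 1 (mod 383)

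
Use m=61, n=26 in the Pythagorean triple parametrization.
(3045, 3172, 4397)

Euclid's formula: a = m² - n², b = 2mn, c = m² + n²
m = 61, n = 26
a = 61² - 26² = 3721 - 676 = 3045
b = 2 × 61 × 26 = 3172
c = 61² + 26² = 3721 + 676 = 4397
Verification: 3045² + 3172² = 9272025 + 10061584 = 19333609 = 4397² ✓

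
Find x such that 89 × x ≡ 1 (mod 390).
149

gcd(89, 390) = 1, so the inverse exists.
Extended Euclidean algorithm on (390, 89):
390 = 4 × 89 + 34  ⟹  34 = (1)·390 + (-4)·89
89 = 2 × 34 + 21  ⟹  21 = (-2)·390 + (9)·89
34 = 1 × 21 + 13  ⟹  13 = (3)·390 + (-13)·89
21 = 1 × 13 + 8  ⟹  8 = (-5)·390 + (22)·89
13 = 1 × 8 + 5  ⟹  5 = (8)·390 + (-35)·89
8 = 1 × 5 + 3  ⟹  3 = (-13)·390 + (57)·89
5 = 1 × 3 + 2  ⟹  2 = (21)·390 + (-92)·89
3 = 1 × 2 + 1  ⟹  1 = (-34)·390 + (149)·89
So (149)·89 ≡ 1 (mod 390), i.e. 89^(-1) ≡ 149 (mod 390).
Check: 89 × 149 = 13261 ≡ 1 (mod 390)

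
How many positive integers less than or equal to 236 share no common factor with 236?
116

236 = 2^2 × 59
φ(n) = n × ∏(1 - 1/p) for each prime p dividing n
φ(236) = 236 × (1 - 1/2) × (1 - 1/59) = 116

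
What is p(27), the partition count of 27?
3010

p(n) counts ways to write n as a sum of positive integers (order ignored).
Euler's pentagonal recurrence: p(k) = p(k-1) + p(k-2) - p(k-5) - p(k-7) + p(k-12) + p(k-15) - ... (offsets j(3j∓1)/2, signs ++--, p(0)=1, p(<0)=0).
DP table for k = 0..26: p(0)=1, p(1)=1, p(2)=2, p(3)=3, p(4)=5, p(5)=7, p(6)=11, p(7)=15, p(8)=22, p(9)=30, p(10)=42, p(11)=56, p(12)=77, p(13)=101, p(14)=135, p(15)=176, p(16)=231, p(17)=297, p(18)=385, p(19)=490, p(20)=627, p(21)=792, p(22)=1002, p(23)=1255, p(24)=1575, p(25)=1958, p(26)=2436.
Final step: p(27) = p(26) + p(25) - p(22) - p(20) + p(15) + p(12) - p(5) - p(1)
= 2436 + 1958 - 1002 - 627 + 176 + 77 - 7 - 1
= 3010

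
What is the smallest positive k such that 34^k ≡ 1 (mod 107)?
53

107 is prime, so ord(34) divides φ(107) = 106.
Divisors of 106: 1, 2, 53, 106.
Repeated squaring: 34^1 ≡ 34, 34^2 ≡ 86, 34^4 ≡ 13, 34^8 ≡ 62, 34^16 ≡ 99, 34^32 ≡ 64, 34^64 ≡ 30 (mod 107).
Test 34^d mod 107 for each divisor d in increasing order:
34^1 ≡ 34
34^2 ≡ 86
34^53 = 34^32·34^16·34^4·34^1 ≡ 1  ← first divisor giving 1
The order is 53.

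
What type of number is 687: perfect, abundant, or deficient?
deficient

Proper divisors of 687: sum = 1 + 3 + 229 = 233
Since 233 < 687, 687 is deficient.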